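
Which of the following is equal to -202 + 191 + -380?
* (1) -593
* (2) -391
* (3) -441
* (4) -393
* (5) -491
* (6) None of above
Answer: 2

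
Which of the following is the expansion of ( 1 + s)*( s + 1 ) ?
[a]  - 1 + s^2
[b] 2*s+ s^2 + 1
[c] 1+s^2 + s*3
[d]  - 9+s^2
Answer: b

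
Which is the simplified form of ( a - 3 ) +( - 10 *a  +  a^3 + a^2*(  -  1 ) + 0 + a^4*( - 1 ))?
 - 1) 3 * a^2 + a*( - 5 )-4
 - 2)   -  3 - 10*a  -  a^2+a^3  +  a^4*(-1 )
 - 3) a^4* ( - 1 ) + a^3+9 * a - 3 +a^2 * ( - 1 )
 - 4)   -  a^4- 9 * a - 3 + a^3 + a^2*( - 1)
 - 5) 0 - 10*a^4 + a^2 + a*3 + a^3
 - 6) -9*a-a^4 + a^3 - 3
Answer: 4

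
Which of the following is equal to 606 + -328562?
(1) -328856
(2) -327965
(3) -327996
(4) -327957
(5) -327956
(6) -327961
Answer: 5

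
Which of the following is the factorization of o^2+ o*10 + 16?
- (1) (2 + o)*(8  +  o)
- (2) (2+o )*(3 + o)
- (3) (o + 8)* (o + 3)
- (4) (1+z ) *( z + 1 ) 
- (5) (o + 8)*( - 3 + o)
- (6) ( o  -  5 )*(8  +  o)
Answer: 1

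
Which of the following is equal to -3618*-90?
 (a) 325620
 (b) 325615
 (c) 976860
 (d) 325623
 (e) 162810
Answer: a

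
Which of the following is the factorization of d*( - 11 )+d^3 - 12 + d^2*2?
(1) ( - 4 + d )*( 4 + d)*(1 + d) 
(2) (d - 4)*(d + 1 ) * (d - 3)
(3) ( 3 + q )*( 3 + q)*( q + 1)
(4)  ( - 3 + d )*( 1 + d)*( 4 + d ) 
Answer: 4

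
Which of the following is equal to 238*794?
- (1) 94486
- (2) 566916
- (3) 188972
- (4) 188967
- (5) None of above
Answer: 3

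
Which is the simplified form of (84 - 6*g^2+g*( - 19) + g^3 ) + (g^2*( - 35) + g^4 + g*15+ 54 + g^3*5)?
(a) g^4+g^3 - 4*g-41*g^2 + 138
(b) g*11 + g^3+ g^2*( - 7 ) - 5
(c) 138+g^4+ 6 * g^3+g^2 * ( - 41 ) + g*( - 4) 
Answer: c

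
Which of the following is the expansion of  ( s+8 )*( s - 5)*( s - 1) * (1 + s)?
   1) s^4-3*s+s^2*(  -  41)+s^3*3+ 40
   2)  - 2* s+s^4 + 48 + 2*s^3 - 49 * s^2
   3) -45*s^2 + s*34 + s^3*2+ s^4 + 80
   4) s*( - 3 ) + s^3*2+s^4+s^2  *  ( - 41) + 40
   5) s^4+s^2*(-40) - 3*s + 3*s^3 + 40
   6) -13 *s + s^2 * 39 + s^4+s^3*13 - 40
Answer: 1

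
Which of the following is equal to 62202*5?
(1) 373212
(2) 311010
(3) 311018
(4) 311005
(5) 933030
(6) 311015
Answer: 2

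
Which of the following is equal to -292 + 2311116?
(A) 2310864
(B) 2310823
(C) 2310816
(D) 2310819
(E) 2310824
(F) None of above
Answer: E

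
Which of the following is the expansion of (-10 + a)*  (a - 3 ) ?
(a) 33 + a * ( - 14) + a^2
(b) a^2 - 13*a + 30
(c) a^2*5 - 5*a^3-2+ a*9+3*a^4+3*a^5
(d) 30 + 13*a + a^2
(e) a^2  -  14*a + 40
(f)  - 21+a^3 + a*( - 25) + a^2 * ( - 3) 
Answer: b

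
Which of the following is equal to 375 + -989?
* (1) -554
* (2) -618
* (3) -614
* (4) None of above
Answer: 3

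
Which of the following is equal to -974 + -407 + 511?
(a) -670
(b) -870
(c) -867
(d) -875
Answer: b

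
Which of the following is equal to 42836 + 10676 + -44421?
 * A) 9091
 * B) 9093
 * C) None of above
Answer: A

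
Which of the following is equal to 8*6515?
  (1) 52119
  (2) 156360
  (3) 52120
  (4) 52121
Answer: 3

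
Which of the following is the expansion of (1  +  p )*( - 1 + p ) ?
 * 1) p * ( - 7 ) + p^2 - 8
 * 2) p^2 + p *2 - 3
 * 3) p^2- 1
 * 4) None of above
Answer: 3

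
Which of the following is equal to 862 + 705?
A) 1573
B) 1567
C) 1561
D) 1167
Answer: B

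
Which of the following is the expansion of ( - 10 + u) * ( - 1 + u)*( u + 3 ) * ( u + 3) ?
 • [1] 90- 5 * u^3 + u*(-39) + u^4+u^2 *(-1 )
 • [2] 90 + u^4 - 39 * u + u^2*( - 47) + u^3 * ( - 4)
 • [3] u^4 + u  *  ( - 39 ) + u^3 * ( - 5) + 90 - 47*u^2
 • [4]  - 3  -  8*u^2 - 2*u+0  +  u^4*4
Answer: 3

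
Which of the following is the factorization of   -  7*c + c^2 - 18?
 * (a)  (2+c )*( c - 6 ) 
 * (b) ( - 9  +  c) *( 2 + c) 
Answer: b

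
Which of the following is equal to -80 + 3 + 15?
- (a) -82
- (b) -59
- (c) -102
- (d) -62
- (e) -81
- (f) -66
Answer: d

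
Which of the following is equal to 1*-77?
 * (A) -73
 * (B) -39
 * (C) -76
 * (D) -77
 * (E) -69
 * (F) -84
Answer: D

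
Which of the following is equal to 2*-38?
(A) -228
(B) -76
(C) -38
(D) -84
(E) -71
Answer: B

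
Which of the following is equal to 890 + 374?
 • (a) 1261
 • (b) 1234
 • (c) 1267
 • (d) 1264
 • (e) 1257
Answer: d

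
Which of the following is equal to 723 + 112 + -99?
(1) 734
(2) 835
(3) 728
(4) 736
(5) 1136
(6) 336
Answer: 4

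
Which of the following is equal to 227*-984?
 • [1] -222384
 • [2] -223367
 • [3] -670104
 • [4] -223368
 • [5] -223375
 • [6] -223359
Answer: 4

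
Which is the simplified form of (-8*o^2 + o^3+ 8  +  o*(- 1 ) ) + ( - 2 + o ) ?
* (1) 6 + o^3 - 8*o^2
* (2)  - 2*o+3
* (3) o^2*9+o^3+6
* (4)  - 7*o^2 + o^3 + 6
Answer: 1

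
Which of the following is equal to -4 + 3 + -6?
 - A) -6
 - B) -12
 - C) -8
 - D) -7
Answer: D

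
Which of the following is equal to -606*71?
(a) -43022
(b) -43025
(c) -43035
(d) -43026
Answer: d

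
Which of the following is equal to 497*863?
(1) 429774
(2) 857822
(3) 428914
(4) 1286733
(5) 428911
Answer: 5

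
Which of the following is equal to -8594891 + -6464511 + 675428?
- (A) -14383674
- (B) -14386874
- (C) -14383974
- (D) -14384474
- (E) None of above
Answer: C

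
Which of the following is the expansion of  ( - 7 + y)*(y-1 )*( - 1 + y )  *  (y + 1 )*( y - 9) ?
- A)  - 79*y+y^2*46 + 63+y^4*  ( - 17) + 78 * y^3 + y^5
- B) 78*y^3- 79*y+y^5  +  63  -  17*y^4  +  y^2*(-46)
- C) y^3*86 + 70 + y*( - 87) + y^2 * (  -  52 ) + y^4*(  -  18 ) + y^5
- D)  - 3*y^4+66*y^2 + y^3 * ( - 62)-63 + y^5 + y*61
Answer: B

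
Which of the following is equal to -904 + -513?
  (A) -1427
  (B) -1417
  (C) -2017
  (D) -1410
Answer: B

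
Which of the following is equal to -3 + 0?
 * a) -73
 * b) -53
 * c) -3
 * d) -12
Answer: c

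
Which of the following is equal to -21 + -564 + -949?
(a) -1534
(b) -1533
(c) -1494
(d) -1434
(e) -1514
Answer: a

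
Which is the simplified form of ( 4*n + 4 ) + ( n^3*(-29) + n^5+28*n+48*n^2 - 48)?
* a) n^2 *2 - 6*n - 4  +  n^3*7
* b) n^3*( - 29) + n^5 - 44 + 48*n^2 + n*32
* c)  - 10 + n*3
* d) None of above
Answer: b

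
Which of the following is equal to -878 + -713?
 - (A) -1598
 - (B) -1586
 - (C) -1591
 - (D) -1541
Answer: C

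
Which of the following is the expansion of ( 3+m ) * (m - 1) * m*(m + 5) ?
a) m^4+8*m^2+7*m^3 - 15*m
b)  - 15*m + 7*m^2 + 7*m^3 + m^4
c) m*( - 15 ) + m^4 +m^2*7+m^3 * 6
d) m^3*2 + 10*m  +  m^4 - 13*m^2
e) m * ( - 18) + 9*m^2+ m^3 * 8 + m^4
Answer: b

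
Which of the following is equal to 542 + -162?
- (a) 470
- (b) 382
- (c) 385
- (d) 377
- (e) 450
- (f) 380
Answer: f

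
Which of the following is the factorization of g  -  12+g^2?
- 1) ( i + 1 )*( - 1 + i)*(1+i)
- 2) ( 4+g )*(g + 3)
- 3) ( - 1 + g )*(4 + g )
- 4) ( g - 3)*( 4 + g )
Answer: 4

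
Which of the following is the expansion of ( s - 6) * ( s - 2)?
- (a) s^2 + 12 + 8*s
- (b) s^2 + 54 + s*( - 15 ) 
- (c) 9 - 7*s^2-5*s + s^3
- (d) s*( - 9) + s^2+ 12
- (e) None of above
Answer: e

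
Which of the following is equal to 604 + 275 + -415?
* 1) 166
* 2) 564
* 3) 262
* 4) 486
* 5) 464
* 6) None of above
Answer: 5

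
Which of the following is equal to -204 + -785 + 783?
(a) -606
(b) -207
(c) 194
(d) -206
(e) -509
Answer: d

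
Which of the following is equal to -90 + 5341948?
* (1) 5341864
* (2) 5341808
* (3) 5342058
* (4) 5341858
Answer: 4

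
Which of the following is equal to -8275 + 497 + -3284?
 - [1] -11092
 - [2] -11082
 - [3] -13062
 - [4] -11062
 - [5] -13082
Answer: 4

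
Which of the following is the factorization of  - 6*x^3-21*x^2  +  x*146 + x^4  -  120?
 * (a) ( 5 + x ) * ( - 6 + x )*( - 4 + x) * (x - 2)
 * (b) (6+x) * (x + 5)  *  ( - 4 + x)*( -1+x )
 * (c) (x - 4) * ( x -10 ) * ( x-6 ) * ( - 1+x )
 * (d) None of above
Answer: d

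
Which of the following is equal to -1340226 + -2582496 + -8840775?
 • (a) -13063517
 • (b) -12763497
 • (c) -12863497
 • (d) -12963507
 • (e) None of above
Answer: b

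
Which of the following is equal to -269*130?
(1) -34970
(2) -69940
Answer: 1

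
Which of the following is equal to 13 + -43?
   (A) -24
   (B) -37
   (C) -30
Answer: C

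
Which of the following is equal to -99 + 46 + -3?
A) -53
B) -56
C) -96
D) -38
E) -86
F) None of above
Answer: B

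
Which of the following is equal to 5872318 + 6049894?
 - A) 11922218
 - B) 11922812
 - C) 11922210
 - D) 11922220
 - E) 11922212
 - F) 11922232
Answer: E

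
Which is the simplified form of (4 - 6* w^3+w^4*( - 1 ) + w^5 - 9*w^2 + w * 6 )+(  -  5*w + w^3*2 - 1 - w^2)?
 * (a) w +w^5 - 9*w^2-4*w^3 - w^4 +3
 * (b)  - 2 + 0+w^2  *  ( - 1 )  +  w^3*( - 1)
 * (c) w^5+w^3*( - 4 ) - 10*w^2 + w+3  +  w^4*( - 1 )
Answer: c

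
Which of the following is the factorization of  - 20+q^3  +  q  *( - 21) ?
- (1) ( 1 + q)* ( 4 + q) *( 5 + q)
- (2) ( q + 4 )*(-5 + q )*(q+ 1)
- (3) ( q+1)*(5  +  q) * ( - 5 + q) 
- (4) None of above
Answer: 2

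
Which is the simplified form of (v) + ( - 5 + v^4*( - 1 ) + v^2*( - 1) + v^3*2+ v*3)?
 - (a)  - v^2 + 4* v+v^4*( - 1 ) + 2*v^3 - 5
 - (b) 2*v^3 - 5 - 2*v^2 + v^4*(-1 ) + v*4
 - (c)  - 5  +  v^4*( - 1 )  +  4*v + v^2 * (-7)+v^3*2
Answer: a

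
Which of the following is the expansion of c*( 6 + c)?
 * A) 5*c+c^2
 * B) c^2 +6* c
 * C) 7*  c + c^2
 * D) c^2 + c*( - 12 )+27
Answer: B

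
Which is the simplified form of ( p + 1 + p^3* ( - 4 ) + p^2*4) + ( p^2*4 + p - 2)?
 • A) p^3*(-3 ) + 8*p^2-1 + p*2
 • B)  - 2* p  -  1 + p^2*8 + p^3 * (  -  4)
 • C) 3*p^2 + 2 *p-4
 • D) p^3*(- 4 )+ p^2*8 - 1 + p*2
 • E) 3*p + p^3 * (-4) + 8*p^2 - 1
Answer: D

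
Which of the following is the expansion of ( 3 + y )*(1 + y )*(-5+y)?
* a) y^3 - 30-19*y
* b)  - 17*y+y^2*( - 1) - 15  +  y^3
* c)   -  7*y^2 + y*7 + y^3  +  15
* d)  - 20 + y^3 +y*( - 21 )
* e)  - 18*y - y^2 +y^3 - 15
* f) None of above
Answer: b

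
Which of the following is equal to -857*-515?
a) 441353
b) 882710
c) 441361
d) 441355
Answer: d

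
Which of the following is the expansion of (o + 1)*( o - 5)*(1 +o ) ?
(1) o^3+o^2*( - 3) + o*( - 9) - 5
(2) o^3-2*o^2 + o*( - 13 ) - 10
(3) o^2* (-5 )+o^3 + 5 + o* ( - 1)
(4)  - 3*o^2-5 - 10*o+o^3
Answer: 1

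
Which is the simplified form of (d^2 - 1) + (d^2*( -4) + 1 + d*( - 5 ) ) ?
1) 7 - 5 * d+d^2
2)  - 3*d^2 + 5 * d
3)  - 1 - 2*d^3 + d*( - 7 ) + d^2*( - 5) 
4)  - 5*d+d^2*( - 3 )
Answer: 4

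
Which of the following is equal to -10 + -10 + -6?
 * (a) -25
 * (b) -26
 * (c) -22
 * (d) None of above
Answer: b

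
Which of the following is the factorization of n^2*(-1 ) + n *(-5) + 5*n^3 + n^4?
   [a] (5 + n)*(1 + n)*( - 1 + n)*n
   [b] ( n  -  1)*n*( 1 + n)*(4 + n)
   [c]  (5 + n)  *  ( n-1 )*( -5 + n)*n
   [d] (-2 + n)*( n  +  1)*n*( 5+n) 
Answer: a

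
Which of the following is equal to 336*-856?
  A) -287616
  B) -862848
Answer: A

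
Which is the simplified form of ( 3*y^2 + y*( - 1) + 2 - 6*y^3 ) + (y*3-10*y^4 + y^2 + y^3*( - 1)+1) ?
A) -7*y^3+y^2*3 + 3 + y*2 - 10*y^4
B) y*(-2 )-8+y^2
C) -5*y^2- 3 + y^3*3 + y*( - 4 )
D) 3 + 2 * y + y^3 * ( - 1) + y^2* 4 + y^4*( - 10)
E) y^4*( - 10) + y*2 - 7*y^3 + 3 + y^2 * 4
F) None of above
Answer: E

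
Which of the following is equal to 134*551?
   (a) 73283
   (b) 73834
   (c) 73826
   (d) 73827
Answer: b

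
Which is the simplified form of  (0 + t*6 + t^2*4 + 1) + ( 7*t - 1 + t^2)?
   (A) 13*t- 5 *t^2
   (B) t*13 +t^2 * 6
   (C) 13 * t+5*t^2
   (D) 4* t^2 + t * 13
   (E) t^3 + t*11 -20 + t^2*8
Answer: C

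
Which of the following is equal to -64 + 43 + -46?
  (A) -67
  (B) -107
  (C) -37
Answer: A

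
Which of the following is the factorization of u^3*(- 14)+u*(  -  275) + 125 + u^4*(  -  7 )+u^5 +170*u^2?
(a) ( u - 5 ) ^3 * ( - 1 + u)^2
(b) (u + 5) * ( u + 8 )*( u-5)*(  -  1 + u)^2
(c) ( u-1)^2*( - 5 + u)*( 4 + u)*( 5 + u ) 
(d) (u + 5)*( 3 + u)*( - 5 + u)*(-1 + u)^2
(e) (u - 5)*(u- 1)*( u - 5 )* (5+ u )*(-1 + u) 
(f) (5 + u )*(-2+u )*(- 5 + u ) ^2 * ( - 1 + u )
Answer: e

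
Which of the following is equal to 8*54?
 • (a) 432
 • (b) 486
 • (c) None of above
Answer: a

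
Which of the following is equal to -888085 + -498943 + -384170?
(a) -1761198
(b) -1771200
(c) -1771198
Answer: c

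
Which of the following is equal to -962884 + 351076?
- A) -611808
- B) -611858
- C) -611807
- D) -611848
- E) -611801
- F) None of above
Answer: A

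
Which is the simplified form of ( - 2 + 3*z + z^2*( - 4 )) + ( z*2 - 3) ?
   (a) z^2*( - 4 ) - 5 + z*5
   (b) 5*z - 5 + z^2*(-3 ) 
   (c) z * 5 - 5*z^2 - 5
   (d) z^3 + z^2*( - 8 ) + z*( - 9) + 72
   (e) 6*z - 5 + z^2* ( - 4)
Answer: a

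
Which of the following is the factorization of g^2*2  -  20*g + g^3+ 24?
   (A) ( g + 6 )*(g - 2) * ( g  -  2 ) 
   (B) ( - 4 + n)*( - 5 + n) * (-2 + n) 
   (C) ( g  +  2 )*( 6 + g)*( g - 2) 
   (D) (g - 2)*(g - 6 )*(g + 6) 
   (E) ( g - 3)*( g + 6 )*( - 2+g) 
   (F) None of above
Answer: A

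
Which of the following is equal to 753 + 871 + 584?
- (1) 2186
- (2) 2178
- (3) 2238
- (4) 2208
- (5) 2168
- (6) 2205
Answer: 4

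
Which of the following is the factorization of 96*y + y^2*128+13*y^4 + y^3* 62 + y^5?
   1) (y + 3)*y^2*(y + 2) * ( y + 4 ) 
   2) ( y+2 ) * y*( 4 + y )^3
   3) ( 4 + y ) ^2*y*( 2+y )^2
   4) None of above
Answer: 4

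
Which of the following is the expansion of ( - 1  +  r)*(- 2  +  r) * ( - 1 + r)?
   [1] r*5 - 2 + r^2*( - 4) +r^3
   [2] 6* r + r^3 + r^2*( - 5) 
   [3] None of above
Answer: 1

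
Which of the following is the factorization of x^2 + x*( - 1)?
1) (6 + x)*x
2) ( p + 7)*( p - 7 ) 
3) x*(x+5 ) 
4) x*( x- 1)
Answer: 4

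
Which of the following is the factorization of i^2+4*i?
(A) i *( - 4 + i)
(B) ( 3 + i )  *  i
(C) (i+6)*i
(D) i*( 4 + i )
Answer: D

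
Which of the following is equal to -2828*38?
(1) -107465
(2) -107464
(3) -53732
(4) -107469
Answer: 2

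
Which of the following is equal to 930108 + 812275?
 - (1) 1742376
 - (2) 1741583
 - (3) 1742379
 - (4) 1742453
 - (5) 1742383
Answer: 5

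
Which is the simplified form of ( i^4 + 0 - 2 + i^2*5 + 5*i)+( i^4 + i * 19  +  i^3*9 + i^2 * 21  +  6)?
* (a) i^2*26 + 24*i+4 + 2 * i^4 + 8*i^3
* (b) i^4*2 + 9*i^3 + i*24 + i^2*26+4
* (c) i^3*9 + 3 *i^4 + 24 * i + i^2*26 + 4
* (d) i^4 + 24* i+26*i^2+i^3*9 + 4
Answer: b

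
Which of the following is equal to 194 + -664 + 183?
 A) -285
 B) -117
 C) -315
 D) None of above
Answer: D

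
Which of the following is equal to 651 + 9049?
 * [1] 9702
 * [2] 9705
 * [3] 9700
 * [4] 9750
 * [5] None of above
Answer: 3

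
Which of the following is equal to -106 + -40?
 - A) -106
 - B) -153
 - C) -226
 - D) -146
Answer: D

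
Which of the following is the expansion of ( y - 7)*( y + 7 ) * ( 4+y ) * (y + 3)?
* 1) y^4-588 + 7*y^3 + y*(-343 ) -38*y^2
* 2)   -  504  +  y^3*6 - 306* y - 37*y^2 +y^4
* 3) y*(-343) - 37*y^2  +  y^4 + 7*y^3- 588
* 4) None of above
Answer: 3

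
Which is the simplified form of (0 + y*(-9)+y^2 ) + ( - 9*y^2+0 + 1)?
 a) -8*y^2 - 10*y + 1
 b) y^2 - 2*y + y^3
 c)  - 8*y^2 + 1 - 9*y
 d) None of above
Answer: c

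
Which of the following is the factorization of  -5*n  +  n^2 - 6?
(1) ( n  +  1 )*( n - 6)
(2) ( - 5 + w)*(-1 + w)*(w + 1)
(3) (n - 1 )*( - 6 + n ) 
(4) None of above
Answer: 1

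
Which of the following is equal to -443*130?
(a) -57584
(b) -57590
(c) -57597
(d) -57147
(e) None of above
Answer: b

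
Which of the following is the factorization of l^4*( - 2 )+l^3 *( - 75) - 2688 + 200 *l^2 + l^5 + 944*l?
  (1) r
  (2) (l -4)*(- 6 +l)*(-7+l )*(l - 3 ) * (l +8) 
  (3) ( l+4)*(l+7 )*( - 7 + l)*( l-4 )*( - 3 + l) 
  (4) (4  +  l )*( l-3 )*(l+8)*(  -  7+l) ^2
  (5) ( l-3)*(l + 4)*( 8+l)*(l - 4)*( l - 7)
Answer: 5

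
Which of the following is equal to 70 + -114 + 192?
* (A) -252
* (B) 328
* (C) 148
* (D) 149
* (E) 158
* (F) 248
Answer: C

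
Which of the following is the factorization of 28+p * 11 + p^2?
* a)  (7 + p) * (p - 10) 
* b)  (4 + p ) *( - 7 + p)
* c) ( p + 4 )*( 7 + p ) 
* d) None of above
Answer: c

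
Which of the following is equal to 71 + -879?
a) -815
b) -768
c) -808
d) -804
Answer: c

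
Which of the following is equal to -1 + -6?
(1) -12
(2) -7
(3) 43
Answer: 2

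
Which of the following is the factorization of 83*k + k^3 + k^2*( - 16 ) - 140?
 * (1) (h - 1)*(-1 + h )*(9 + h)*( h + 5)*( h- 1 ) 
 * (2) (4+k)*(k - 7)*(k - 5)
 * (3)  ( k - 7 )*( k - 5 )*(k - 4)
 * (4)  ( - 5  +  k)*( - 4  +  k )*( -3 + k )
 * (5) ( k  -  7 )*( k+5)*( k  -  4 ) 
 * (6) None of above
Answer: 3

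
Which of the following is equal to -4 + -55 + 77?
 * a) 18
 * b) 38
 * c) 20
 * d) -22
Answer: a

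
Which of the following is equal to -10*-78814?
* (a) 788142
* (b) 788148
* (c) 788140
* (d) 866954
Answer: c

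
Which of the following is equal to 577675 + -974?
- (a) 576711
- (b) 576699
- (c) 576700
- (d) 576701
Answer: d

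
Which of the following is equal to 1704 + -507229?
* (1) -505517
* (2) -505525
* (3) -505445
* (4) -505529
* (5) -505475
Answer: 2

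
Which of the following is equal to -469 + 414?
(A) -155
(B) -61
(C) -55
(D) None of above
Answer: C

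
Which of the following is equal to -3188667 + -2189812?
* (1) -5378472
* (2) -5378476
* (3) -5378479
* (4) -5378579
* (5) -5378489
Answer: 3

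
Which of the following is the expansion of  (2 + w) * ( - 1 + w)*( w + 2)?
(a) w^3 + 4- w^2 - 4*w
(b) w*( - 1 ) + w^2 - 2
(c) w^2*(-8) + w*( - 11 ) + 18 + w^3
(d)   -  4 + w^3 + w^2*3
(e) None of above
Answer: d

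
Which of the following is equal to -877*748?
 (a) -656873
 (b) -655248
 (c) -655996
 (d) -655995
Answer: c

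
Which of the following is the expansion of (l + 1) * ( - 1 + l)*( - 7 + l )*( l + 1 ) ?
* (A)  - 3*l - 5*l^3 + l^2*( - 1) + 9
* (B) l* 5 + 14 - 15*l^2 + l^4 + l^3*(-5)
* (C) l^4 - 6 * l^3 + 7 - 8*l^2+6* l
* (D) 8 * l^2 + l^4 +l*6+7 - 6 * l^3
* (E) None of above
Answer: C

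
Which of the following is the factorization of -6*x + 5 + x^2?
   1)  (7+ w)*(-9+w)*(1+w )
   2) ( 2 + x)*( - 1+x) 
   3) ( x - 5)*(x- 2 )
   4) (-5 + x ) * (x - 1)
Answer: 4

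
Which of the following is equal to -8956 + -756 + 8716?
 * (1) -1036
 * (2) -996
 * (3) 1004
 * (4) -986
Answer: 2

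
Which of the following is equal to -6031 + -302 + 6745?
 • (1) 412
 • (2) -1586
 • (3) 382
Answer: 1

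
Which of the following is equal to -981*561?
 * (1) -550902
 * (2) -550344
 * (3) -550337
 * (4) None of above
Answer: 4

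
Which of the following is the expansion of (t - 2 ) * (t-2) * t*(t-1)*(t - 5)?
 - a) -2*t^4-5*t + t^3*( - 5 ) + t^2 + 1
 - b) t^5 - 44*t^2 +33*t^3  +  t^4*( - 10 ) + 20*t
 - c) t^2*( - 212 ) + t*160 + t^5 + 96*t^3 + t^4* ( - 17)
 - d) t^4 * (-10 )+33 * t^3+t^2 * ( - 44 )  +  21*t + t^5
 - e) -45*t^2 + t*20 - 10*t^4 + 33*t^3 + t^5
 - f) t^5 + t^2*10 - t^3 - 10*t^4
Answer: b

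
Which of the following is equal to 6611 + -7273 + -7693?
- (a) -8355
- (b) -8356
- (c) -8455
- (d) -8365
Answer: a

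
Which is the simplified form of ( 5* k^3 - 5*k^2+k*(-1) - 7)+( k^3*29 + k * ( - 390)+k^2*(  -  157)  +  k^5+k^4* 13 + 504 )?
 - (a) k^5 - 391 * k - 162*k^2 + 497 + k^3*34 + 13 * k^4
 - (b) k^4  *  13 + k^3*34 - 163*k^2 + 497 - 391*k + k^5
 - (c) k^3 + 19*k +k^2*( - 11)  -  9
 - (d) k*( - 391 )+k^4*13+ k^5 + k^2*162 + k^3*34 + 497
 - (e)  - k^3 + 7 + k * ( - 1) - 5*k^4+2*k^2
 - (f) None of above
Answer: a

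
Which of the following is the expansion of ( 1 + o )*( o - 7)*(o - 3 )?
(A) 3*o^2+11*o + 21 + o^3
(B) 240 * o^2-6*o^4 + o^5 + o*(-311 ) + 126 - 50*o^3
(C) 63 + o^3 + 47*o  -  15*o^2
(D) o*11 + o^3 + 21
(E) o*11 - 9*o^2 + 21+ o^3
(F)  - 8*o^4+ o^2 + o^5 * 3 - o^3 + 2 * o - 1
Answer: E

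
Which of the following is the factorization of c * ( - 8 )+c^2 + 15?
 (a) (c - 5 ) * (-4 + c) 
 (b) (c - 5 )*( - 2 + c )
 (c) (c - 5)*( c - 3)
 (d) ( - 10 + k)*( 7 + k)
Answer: c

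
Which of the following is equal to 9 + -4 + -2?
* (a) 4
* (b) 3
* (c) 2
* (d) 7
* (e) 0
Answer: b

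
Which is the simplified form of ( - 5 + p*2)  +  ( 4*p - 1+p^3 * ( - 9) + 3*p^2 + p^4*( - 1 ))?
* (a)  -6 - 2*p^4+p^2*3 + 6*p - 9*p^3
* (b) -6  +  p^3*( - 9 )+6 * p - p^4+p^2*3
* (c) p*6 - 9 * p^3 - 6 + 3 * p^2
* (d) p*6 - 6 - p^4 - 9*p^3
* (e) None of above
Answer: b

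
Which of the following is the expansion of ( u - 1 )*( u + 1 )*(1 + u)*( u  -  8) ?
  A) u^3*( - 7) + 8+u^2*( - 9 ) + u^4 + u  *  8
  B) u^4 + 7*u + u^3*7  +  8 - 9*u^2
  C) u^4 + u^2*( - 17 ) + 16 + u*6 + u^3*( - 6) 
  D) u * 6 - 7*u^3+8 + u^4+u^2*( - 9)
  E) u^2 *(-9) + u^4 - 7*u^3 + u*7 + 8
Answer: E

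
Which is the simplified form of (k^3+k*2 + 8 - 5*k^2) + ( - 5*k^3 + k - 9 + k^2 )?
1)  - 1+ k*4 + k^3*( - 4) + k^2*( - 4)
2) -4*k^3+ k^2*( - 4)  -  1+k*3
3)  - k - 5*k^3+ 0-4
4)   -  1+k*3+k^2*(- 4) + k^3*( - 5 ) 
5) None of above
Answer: 2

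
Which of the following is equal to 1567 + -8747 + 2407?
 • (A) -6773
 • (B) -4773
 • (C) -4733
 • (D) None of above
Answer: B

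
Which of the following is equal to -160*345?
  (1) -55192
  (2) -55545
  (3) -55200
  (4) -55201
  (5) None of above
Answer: 3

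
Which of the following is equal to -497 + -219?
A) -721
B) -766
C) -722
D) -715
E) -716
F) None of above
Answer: E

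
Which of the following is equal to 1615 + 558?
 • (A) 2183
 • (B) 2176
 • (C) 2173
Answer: C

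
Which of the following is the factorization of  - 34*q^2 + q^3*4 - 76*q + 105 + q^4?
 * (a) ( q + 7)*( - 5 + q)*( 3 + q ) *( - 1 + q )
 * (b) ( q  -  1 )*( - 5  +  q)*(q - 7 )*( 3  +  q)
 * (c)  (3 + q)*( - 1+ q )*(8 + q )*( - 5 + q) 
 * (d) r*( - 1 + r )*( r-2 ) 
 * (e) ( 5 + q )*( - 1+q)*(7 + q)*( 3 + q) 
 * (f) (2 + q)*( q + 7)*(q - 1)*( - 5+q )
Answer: a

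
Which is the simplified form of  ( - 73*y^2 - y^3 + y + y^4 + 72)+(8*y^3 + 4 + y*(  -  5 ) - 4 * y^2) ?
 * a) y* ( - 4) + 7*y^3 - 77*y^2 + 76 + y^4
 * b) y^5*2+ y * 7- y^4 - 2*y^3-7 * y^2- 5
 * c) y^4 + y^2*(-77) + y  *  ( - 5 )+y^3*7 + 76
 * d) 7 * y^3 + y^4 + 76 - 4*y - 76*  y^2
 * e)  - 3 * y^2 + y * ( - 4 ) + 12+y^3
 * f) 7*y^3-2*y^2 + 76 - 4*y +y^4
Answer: a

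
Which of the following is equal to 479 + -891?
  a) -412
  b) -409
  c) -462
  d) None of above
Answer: a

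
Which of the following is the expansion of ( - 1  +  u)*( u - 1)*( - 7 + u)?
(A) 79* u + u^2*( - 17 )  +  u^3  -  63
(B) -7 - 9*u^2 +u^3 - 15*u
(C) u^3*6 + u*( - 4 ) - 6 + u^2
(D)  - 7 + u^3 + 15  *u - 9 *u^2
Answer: D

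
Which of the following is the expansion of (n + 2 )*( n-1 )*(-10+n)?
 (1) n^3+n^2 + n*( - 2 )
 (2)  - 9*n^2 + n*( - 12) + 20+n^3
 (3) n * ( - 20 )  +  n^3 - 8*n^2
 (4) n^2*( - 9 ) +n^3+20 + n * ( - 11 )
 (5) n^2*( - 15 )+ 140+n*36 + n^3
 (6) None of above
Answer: 2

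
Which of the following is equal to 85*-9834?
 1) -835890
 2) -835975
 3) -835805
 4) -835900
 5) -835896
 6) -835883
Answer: 1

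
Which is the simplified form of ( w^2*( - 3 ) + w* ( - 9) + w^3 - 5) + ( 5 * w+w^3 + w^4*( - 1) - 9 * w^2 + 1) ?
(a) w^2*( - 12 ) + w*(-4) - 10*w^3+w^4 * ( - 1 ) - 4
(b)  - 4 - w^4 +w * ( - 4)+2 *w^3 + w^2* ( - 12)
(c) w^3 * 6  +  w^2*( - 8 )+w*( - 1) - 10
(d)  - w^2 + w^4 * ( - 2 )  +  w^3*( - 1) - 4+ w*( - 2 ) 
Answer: b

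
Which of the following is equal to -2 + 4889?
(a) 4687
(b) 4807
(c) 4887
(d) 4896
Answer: c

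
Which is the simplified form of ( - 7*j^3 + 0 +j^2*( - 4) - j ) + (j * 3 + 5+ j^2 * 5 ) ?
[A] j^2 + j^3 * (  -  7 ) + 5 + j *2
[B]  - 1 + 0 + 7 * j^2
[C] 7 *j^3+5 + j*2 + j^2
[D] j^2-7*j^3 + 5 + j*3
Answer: A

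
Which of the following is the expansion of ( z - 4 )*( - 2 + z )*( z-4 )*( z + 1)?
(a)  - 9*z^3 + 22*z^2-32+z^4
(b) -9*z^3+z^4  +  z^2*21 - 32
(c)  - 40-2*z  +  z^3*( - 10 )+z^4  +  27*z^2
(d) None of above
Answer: a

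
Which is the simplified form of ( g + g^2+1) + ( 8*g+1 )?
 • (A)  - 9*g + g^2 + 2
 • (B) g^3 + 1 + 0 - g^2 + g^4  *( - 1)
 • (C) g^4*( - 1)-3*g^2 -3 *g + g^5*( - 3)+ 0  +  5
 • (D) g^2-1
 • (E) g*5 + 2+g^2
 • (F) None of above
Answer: F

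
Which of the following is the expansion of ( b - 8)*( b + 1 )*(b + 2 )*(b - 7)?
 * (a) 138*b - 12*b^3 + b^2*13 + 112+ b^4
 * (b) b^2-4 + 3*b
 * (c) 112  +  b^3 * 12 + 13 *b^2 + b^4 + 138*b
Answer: a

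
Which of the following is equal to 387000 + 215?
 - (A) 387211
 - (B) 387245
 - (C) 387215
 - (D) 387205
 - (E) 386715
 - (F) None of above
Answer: C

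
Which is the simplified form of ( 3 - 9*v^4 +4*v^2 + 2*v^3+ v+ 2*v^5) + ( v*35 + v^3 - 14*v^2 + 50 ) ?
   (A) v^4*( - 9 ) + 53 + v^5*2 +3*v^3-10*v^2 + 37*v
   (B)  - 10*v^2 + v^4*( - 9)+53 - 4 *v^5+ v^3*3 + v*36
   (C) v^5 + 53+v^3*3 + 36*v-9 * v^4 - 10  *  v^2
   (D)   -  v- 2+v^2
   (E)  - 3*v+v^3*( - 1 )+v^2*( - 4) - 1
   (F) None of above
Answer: F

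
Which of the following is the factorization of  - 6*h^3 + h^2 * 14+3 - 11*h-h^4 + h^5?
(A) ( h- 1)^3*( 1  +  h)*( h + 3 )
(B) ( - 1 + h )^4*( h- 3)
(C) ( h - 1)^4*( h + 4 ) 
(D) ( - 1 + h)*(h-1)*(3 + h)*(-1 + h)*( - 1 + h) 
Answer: D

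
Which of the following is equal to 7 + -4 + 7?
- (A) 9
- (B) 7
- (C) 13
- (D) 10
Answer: D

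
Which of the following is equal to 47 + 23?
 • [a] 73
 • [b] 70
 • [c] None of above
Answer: b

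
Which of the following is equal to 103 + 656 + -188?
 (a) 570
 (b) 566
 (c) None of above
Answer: c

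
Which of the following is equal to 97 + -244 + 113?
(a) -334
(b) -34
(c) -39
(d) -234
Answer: b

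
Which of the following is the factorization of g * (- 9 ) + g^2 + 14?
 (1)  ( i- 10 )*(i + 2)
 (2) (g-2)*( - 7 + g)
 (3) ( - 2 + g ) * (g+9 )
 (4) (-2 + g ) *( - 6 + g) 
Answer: 2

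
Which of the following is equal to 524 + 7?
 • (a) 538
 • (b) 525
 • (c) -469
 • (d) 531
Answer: d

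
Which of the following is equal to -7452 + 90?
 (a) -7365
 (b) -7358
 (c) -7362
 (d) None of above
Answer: c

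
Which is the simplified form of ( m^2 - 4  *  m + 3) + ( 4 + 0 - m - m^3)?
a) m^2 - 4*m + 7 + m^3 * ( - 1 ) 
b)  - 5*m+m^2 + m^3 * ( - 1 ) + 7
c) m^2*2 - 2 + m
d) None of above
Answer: b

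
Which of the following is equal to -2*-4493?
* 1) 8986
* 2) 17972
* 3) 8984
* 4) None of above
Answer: 1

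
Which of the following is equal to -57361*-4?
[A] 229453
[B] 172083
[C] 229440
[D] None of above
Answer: D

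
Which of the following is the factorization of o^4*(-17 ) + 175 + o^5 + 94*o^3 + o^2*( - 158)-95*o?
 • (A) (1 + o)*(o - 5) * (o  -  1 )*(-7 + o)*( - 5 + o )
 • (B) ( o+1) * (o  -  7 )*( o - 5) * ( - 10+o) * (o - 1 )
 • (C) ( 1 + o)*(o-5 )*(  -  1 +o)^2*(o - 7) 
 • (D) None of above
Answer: A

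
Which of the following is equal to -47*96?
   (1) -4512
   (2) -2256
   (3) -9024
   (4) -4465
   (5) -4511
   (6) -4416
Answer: 1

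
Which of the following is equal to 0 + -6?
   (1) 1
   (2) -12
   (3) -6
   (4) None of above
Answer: 3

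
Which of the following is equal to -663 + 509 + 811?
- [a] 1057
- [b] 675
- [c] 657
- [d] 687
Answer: c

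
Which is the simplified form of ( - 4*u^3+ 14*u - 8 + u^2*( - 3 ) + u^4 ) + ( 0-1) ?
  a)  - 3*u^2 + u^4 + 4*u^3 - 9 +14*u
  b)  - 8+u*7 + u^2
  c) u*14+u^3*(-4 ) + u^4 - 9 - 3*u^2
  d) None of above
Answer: c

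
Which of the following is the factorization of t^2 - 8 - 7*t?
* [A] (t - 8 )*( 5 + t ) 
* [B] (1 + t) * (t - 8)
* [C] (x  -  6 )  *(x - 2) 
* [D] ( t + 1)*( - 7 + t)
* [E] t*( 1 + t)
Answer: B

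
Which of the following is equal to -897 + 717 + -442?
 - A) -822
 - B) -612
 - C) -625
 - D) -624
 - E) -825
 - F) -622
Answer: F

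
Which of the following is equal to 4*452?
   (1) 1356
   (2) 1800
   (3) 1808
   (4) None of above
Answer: 3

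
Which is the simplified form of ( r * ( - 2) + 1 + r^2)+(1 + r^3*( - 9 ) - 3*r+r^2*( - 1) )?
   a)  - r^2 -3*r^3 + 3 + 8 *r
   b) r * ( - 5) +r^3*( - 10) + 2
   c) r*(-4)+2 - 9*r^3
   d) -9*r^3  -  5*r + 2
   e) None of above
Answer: d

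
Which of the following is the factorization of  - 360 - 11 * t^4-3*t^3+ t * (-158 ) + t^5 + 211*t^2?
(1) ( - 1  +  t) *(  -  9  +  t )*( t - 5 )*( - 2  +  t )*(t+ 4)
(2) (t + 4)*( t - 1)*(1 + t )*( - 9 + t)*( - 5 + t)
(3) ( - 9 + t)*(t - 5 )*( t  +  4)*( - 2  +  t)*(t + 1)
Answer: 3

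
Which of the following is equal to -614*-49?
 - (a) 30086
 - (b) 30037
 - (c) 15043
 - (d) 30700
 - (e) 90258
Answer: a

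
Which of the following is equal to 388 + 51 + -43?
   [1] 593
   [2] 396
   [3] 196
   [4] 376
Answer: 2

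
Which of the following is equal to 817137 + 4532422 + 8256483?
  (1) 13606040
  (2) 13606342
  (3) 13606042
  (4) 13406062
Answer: 3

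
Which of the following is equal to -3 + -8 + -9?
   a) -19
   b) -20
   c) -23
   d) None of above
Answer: b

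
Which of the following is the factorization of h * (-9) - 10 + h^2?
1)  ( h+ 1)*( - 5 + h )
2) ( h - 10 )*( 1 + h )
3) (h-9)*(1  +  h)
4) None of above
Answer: 2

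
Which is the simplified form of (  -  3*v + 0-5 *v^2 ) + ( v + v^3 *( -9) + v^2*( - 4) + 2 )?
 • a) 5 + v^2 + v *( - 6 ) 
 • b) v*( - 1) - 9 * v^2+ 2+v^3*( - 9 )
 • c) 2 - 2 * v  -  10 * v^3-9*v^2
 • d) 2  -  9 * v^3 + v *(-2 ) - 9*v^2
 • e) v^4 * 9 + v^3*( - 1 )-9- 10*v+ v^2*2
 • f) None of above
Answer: d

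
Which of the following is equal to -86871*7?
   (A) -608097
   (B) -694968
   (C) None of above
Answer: A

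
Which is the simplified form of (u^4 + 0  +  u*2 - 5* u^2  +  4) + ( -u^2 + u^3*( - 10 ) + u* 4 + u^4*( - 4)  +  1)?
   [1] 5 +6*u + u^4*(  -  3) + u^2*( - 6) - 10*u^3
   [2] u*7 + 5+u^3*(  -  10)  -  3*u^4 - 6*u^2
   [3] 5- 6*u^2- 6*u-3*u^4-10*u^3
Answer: 1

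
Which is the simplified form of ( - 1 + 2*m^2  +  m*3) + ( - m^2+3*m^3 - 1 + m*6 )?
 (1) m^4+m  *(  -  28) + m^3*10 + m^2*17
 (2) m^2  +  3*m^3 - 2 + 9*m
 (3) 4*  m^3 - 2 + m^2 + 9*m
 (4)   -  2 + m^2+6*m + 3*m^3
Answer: 2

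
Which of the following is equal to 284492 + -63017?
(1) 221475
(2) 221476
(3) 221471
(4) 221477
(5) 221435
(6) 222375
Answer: 1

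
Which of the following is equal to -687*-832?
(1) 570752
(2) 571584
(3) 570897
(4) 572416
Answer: 2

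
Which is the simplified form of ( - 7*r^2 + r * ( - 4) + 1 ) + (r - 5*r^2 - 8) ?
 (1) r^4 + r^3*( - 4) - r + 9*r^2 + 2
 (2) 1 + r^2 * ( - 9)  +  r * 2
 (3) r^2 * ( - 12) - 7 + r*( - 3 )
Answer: 3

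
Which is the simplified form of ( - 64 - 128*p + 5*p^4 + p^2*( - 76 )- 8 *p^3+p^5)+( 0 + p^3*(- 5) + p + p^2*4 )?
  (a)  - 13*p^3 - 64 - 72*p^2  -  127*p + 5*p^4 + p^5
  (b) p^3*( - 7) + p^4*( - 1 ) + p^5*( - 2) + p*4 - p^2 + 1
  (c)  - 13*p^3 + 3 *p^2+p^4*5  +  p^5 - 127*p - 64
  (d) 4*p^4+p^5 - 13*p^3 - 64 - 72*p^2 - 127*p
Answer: a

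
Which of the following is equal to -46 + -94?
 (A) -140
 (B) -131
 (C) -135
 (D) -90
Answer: A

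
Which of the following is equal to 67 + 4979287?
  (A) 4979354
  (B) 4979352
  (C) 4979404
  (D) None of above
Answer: A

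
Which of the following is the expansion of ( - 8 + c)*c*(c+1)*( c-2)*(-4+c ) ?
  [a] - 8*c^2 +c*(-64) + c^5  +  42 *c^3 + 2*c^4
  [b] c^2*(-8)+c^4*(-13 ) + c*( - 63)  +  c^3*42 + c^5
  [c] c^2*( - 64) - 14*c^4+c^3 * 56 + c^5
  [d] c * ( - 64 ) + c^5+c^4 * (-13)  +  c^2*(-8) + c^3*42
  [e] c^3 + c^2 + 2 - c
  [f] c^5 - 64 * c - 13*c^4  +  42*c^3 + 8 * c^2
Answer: d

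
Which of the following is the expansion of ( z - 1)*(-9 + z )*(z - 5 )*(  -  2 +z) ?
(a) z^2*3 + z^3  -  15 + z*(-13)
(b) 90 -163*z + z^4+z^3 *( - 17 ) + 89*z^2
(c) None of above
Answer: b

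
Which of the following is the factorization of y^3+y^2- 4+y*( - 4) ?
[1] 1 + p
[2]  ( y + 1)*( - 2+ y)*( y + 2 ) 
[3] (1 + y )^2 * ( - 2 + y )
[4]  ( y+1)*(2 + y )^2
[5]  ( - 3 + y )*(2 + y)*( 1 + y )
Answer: 2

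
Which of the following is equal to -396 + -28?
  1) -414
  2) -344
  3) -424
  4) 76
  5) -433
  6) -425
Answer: 3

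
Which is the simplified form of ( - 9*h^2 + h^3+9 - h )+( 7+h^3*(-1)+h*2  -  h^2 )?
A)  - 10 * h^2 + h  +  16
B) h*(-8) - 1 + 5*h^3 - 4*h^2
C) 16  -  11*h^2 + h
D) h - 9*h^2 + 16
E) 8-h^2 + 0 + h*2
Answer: A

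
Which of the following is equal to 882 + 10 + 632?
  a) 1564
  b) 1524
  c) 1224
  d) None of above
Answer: b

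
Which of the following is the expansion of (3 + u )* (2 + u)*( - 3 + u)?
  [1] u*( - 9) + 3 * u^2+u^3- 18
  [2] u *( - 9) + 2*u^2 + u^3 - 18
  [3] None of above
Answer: 2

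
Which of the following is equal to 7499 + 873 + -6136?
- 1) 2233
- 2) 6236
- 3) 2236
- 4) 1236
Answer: 3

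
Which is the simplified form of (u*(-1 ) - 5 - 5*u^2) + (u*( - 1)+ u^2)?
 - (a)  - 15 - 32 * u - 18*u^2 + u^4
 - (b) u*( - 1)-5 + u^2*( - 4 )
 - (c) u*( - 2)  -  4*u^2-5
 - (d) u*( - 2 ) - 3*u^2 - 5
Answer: c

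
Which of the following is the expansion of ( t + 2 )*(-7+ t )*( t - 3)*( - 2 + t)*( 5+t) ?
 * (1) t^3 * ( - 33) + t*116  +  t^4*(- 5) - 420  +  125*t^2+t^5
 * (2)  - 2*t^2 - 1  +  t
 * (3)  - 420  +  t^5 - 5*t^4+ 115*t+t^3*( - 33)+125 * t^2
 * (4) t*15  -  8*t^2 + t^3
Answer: 1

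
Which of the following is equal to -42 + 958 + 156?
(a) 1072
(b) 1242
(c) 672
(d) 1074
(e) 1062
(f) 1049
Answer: a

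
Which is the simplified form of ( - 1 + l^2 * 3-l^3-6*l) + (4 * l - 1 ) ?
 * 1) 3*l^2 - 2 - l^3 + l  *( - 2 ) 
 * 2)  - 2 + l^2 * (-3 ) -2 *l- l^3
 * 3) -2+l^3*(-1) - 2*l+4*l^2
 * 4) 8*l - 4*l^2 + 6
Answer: 1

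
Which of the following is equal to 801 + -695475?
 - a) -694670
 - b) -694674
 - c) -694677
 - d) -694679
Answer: b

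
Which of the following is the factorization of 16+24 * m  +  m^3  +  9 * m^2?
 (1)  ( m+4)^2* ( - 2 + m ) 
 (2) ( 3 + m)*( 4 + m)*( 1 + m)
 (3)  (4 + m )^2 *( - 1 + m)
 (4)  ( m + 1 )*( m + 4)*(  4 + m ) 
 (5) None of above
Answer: 4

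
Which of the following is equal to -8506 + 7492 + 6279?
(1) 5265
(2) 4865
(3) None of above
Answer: 1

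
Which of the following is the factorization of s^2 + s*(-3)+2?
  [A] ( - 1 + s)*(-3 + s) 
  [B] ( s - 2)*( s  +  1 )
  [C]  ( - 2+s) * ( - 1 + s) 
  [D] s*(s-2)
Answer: C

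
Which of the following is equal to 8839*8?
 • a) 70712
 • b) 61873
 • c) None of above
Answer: a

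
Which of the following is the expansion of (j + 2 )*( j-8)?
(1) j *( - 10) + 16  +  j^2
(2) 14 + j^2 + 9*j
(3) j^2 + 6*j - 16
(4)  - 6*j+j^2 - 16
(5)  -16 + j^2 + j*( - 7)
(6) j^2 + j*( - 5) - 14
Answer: 4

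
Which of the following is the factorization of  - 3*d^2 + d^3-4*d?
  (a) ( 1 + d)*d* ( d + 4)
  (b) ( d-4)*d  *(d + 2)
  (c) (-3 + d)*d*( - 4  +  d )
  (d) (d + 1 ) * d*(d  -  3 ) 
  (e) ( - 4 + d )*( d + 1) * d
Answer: e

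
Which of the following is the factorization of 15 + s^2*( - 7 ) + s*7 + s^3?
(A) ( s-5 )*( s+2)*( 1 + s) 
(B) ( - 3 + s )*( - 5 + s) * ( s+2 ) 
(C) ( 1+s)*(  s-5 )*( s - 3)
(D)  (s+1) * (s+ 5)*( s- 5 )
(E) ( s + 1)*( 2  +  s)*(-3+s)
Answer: C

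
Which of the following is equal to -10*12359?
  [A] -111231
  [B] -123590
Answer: B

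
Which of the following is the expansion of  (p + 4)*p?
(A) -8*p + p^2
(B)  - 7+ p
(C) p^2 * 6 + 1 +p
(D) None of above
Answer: D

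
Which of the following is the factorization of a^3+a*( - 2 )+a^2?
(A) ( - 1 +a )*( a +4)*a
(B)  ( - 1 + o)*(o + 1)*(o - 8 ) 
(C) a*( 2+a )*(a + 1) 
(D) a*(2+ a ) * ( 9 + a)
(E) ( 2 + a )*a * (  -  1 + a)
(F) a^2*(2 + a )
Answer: E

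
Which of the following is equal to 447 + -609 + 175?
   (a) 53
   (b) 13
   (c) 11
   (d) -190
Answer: b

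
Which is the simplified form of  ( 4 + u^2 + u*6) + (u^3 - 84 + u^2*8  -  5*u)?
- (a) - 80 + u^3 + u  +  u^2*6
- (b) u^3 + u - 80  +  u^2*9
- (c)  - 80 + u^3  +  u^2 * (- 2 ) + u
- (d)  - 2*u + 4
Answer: b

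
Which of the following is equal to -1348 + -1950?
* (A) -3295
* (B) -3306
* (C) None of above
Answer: C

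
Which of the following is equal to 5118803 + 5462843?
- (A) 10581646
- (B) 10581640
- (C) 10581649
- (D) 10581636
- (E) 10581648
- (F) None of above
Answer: A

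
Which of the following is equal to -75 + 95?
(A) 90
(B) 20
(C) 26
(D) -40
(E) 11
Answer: B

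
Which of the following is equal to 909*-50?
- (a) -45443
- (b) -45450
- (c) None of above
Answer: b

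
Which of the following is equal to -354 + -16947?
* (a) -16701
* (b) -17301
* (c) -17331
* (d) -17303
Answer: b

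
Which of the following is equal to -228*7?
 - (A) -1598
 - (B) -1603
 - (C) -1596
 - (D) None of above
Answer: C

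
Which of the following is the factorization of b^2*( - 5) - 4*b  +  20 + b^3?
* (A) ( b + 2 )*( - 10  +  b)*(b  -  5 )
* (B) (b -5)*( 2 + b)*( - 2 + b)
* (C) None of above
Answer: B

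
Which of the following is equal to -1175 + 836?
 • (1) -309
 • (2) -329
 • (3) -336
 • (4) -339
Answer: 4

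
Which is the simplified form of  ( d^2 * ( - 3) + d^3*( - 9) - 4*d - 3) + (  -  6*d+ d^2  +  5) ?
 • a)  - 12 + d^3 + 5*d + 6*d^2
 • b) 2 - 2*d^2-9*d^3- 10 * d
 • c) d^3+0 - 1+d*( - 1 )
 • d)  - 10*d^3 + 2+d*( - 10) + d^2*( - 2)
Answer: b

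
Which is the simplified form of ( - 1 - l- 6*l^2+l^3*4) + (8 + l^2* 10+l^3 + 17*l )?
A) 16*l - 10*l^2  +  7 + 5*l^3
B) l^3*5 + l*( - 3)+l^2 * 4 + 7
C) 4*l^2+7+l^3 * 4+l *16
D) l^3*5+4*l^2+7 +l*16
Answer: D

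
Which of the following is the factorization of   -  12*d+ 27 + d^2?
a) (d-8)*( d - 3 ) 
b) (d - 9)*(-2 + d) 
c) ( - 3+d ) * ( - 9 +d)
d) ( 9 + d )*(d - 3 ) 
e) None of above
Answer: c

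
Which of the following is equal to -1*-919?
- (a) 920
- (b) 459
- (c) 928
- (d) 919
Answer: d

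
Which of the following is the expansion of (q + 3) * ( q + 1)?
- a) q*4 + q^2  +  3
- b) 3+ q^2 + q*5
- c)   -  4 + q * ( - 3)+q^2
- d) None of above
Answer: a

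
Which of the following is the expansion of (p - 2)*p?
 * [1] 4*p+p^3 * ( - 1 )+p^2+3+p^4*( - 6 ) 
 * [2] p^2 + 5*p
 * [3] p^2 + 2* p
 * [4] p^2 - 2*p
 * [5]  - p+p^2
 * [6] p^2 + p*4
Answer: 4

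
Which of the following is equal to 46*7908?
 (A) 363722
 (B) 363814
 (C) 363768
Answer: C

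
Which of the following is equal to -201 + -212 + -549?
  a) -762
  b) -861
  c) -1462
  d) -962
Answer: d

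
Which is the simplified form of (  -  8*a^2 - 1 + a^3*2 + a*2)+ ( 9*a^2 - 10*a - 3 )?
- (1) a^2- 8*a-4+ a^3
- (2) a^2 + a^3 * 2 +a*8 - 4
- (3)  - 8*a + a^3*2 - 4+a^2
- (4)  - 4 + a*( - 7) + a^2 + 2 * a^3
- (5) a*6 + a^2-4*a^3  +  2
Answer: 3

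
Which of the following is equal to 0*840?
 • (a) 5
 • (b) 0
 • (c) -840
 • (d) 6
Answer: b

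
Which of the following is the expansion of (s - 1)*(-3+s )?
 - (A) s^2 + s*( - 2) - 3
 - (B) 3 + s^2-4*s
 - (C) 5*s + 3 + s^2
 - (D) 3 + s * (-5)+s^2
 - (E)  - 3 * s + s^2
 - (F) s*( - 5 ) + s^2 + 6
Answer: B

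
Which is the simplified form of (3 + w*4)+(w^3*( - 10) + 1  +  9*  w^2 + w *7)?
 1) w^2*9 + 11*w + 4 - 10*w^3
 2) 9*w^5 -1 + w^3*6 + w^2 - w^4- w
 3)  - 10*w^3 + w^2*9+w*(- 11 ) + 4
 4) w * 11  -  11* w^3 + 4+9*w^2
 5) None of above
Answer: 1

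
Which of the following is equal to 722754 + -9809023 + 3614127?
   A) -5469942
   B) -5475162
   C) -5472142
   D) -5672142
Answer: C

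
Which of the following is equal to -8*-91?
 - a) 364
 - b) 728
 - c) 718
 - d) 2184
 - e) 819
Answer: b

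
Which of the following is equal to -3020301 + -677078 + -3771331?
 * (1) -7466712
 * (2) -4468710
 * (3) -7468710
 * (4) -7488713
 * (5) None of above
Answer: 3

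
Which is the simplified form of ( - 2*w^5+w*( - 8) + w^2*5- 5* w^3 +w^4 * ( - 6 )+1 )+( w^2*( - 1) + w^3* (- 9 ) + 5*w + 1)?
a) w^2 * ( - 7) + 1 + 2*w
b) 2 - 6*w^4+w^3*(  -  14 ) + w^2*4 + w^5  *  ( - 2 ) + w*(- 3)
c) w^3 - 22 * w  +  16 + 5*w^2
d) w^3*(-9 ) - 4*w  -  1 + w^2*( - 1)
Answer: b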